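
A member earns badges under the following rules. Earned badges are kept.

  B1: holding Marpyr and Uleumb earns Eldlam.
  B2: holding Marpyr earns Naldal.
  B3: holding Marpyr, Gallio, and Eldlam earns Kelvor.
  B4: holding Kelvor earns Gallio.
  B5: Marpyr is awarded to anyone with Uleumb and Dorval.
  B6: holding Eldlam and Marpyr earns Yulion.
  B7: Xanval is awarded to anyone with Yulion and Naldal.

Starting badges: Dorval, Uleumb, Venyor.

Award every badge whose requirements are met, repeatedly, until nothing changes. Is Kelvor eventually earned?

No

Kelvor would need Marpyr, Gallio, and Eldlam (B3), but Gallio is never earned.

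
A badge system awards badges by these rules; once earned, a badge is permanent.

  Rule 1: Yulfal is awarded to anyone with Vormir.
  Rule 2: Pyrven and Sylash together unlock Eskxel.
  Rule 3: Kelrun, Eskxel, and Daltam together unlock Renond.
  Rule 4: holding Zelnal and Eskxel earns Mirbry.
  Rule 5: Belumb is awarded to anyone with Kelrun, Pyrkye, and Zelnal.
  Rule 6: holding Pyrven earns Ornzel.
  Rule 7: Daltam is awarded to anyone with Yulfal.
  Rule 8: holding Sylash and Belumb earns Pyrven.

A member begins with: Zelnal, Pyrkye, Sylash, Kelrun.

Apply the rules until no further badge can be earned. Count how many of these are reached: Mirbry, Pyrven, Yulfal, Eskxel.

3

With Kelrun, Pyrkye, and Zelnal, Belumb is earned (Rule 5).
With Sylash and Belumb, Pyrven is earned (Rule 8).
With Pyrven and Sylash, Eskxel is earned (Rule 2).
With Zelnal and Eskxel, Mirbry is earned (Rule 4).
Mirbry: reached.
Pyrven: reached.
Yulfal would need Vormir (Rule 1), but Vormir is never earned.
Eskxel: reached.
Reached: Mirbry, Pyrven, and Eskxel — 3 of the 4.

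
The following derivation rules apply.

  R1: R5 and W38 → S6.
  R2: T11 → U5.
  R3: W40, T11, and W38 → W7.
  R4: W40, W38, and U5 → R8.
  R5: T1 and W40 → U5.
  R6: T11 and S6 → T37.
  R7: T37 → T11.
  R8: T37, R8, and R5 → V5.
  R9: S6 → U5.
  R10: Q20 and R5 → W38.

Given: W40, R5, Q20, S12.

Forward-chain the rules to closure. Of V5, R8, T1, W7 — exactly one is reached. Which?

Q20 and R5 hold, so W38 follows (R10).
R5 and W38 hold, so S6 follows (R1).
S6 holds, so U5 follows (R9).
W40, W38, and U5 hold, so R8 follows (R4).
V5 would need T37, R8, and R5 (R8), but T37 is never established. No rule produces T1, and it is not given. W7 would need W40, T11, and W38 (R3), but T11 is never established.

R8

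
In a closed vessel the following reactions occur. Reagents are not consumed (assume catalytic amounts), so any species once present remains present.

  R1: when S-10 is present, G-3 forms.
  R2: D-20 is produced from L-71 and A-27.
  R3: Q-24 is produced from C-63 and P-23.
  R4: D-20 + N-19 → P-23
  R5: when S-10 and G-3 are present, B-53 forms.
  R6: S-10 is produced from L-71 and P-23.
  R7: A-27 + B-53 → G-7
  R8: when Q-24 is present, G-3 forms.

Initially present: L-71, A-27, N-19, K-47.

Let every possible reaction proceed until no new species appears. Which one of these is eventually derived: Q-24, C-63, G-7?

L-71 and A-27 present → D-20 forms (R2).
D-20 and N-19 present → P-23 forms (R4).
L-71 and P-23 present → S-10 forms (R6).
S-10 present → G-3 forms (R1).
S-10 and G-3 present → B-53 forms (R5).
A-27 and B-53 present → G-7 forms (R7).
No rule produces C-63, and it is not given. Q-24 would need C-63 and P-23 (R3), but C-63 never forms.

G-7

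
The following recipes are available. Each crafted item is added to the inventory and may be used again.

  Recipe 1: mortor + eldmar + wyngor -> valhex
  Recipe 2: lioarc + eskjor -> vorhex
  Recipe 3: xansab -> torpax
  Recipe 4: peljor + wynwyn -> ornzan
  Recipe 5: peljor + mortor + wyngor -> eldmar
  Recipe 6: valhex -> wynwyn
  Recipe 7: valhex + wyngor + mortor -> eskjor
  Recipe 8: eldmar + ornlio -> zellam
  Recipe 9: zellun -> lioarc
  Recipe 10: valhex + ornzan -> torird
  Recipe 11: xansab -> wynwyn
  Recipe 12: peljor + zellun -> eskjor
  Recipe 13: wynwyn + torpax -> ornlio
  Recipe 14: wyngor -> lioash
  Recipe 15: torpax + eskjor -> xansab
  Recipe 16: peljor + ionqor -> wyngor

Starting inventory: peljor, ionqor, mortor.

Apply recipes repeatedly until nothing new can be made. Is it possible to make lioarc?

lioarc would need zellun (Recipe 9), but zellun is never obtained.

No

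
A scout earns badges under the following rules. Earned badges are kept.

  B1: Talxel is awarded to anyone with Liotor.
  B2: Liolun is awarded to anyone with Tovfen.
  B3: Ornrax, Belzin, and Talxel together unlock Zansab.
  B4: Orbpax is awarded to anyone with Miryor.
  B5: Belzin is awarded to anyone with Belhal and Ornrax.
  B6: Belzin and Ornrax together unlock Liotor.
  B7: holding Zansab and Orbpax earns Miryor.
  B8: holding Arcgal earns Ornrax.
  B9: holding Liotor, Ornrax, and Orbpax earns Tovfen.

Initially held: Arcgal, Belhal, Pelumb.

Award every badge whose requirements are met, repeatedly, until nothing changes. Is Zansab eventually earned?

Yes

With Arcgal, Ornrax is earned (B8).
With Belhal and Ornrax, Belzin is earned (B5).
With Belzin and Ornrax, Liotor is earned (B6).
With Liotor, Talxel is earned (B1).
With Ornrax, Belzin, and Talxel, Zansab is earned (B3).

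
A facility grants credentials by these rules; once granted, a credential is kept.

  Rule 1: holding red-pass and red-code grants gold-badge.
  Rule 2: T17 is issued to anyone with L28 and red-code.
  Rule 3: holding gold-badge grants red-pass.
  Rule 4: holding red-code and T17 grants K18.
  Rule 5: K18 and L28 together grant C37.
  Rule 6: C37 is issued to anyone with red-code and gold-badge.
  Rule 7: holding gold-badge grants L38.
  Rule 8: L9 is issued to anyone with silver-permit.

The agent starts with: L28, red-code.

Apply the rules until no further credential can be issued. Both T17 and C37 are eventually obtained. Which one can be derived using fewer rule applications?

T17: Holding L28 and red-code grants T17 (Rule 2). [1 rule application]
C37: Holding L28 and red-code grants T17 (Rule 2). Holding red-code and T17 grants K18 (Rule 4). Holding K18 and L28 grants C37 (Rule 5). [3 rule applications]
T17 needs fewer.

T17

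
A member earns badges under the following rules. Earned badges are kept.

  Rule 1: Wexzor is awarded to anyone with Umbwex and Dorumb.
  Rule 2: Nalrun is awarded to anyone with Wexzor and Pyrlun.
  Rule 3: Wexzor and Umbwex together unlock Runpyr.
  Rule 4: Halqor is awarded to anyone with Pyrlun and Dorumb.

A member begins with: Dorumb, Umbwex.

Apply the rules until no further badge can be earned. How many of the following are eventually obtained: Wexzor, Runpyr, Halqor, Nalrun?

2

With Umbwex and Dorumb, Wexzor is earned (Rule 1).
With Wexzor and Umbwex, Runpyr is earned (Rule 3).
Wexzor: reached.
Runpyr: reached.
Halqor would need Pyrlun and Dorumb (Rule 4), but Pyrlun is never earned.
Nalrun would need Wexzor and Pyrlun (Rule 2), but Pyrlun is never earned.
Reached: Wexzor and Runpyr — 2 of the 4.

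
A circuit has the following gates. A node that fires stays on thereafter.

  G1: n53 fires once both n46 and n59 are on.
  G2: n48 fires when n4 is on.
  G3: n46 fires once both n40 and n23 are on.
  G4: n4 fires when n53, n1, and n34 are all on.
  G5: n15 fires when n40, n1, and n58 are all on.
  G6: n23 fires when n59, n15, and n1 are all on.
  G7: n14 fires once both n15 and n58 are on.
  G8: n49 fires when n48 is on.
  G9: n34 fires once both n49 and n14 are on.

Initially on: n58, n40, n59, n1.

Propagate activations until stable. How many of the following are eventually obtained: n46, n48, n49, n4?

G5: n40, n1, and n58 on → n15 on.
G6: n59, n15, and n1 on → n23 on.
n40 and n23 are on, so n46 fires (G3).
n46: reached.
n48 would need n4 (G2), but n4 never turns on.
n49 would need n48 (G8), but n48 never turns on.
n4 would need n53, n1, and n34 (G4), but n34 never turns on.
Reached: n46 — 1 of the 4.

1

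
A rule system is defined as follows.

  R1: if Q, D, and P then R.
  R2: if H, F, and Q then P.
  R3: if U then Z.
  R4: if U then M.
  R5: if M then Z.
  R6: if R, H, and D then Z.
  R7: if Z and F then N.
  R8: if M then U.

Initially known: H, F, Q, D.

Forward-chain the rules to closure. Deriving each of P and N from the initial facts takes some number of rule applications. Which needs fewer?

P

P: From H, F, and Q, R2 gives P. [1 rule application]
N: H, F, and Q hold, so P follows (R2). Q, D, and P hold, so R follows (R1). From R, H, and D, R6 gives Z. From Z and F, R7 gives N. [4 rule applications]
P needs fewer.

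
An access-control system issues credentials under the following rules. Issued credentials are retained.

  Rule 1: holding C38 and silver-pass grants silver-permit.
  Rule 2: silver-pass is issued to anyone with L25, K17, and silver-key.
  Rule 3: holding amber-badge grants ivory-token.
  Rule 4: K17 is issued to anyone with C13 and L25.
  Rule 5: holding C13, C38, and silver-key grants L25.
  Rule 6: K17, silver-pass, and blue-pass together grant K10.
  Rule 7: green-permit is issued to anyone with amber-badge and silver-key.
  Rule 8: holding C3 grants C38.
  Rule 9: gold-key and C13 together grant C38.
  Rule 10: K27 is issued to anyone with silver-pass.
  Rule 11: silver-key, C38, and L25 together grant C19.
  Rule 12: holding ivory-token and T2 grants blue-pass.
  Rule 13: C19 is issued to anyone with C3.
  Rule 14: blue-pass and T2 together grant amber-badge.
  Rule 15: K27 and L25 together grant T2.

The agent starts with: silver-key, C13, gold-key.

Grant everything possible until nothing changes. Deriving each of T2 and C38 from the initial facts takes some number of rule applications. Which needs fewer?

C38: Holding gold-key and C13 grants C38 (Rule 9). [1 rule application]
T2: Holding gold-key and C13 grants C38 (Rule 9). Holding C13, C38, and silver-key grants L25 (Rule 5). Holding C13 and L25 grants K17 (Rule 4). Holding L25, K17, and silver-key grants silver-pass (Rule 2). Holding silver-pass grants K27 (Rule 10). Holding K27 and L25 grants T2 (Rule 15). [6 rule applications]
C38 needs fewer.

C38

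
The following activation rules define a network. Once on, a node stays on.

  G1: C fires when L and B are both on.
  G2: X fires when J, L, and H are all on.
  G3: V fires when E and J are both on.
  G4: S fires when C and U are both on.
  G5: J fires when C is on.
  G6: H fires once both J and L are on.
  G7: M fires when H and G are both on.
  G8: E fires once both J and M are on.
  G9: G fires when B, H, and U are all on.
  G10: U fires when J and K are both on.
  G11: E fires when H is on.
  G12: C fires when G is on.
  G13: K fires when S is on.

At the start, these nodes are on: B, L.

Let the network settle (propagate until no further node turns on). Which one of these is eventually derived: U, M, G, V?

V

G1: L and B on → C on.
C is on, so J fires (G5).
G6: J and L on → H on.
G11: H on → E on.
E and J are on, so V fires (G3).
U would need J and K (G10), but K never turns on. M would need H and G (G7), but G never turns on. G would need B, H, and U (G9), but U never turns on.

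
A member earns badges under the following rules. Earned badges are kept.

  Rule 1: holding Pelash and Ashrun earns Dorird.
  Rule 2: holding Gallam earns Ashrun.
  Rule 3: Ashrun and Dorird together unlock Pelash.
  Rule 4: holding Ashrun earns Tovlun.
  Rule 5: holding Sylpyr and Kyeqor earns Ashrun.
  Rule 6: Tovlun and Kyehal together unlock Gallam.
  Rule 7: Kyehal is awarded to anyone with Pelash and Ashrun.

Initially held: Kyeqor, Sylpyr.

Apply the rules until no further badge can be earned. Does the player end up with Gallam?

Gallam would need Tovlun and Kyehal (Rule 6), but Kyehal is never earned.

No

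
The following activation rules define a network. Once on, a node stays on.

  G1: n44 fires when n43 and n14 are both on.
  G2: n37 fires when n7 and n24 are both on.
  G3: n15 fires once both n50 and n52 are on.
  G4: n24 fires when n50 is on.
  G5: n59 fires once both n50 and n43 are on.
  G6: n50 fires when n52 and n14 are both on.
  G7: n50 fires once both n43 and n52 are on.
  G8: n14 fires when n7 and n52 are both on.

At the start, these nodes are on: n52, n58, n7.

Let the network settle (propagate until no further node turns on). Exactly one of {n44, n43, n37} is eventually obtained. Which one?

n7 and n52 are on, so n14 fires (G8).
G6: n52 and n14 on → n50 on.
G4: n50 on → n24 on.
n7 and n24 are on, so n37 fires (G2).
n44 would need n43 and n14 (G1), but n43 never turns on. No rule produces n43, and it is not given.

n37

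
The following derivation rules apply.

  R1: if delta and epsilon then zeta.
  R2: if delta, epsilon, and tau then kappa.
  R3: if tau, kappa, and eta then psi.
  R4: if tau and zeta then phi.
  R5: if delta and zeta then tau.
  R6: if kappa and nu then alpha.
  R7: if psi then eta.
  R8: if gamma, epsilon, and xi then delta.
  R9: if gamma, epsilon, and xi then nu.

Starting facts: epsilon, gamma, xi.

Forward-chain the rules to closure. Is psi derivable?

psi would need tau, kappa, and eta (R3), but eta is never established.

No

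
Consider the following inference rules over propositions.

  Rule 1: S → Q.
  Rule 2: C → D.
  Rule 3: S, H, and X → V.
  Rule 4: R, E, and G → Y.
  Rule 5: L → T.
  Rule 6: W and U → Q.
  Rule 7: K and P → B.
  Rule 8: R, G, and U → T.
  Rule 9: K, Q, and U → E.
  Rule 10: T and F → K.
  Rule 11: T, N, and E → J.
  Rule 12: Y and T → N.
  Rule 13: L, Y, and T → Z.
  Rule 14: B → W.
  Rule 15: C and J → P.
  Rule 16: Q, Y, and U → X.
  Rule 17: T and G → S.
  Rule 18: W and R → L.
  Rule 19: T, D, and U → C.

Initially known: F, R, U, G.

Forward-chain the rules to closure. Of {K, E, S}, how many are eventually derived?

3

From R, G, and U, Rule 8 gives T.
T and F hold, so K follows (Rule 10).
T and G hold, so S follows (Rule 17).
From S, Rule 1 gives Q.
K, Q, and U hold, so E follows (Rule 9).
K: reached.
E: reached.
S: reached.
All 3 are reached.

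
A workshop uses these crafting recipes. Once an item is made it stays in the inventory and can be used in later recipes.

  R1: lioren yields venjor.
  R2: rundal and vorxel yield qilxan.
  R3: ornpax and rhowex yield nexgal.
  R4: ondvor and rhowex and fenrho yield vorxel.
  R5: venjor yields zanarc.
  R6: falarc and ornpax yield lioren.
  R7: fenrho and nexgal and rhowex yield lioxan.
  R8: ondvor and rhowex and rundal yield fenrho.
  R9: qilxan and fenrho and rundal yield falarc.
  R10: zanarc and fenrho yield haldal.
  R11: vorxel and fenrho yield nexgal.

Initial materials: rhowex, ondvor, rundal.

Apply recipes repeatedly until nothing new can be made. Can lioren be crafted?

No

lioren would need falarc and ornpax (R6), but ornpax is never obtained.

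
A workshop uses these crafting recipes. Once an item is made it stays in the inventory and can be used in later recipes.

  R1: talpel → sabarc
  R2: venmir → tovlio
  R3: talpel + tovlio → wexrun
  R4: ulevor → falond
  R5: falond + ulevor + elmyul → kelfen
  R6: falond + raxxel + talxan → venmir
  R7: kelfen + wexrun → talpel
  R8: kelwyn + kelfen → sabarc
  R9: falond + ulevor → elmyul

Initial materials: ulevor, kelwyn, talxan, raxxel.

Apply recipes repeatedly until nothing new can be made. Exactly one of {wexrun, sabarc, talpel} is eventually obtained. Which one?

Using R4, ulevor makes falond.
Using R9, falond and ulevor make elmyul.
falond + ulevor + elmyul → kelfen (R5).
kelwyn + kelfen → sabarc (R8).
wexrun would need talpel and tovlio (R3), but talpel is never obtained. talpel would need kelfen and wexrun (R7), but wexrun is never obtained.

sabarc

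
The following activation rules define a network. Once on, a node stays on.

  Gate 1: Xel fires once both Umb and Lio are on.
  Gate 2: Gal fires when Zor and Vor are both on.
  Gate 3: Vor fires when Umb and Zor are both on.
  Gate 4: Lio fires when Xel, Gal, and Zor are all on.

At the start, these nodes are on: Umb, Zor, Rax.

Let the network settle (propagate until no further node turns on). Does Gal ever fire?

Gate 3: Umb and Zor on → Vor on.
Gate 2: Zor and Vor on → Gal on.

Yes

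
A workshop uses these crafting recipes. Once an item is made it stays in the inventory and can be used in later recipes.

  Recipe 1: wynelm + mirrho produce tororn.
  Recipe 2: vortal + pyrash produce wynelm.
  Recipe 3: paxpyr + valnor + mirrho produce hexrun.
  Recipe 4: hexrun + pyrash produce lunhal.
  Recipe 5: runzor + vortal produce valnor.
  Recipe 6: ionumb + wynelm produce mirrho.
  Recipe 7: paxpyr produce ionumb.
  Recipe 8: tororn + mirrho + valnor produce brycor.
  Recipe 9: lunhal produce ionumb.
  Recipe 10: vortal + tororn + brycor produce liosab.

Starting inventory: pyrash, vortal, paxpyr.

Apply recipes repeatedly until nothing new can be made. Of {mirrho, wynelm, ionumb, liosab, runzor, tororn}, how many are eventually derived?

paxpyr → ionumb (Recipe 7).
vortal + pyrash → wynelm (Recipe 2).
Using Recipe 6, ionumb and wynelm make mirrho.
wynelm + mirrho → tororn (Recipe 1).
mirrho: reached.
wynelm: reached.
ionumb: reached.
liosab would need vortal, tororn, and brycor (Recipe 10), but brycor is never obtained.
No rule produces runzor, and it is not given.
tororn: reached.
Reached: mirrho, wynelm, ionumb, and tororn — 4 of the 6.

4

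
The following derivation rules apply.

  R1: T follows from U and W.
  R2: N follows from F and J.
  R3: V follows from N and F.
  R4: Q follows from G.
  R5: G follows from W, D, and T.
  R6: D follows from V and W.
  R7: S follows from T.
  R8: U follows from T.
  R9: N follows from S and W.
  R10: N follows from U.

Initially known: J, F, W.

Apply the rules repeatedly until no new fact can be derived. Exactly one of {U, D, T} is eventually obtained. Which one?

D

F and J hold, so N follows (R2).
N and F hold, so V follows (R3).
V and W hold, so D follows (R6).
U would need T (R8), but T is never established. T would need U and W (R1), but U is never established.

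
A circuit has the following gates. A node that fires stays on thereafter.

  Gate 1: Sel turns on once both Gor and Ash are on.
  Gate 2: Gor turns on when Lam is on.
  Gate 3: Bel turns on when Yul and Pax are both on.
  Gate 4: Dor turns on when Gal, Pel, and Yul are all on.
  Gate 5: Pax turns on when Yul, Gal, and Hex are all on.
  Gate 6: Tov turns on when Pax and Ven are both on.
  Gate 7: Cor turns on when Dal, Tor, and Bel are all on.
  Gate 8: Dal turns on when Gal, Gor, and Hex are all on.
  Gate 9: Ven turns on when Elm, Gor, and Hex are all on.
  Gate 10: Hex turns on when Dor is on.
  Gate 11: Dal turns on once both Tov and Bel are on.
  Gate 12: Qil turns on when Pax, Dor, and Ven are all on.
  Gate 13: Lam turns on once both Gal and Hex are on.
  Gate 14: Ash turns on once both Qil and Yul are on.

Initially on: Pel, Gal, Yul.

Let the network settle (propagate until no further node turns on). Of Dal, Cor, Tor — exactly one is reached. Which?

Gal, Pel, and Yul are on, so Dor turns on (Gate 4).
Dor is on, so Hex turns on (Gate 10).
Gate 13: Gal and Hex on → Lam on.
Lam is on, so Gor turns on (Gate 2).
Gate 8: Gal, Gor, and Hex on → Dal on.
Cor would need Dal, Tor, and Bel (Gate 7), but Tor never turns on. No rule produces Tor, and it is not given.

Dal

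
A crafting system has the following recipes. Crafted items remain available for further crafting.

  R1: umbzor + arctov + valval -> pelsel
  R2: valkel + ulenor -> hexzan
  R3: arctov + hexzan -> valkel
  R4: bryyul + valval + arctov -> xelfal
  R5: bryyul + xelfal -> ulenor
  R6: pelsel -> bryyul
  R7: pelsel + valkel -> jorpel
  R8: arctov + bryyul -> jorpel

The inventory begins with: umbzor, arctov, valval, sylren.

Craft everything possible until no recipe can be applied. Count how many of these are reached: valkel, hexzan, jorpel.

1

umbzor + arctov + valval -> pelsel (R1).
pelsel -> bryyul (R6).
arctov + bryyul -> jorpel (R8).
valkel would need arctov and hexzan (R3), but hexzan is never obtained.
hexzan would need valkel and ulenor (R2), but valkel is never obtained.
jorpel: reached.
Reached: jorpel — 1 of the 3.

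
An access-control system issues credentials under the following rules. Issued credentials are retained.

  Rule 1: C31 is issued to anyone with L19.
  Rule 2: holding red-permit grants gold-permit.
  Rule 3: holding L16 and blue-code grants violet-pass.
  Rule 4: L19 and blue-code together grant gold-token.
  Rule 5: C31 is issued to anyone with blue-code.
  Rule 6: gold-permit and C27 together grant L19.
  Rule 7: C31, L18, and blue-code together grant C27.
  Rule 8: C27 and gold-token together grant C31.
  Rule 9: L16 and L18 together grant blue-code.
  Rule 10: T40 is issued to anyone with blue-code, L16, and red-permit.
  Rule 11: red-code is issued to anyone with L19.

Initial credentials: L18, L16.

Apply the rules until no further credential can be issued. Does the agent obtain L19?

No

L19 would need gold-permit and C27 (Rule 6), but gold-permit is never granted.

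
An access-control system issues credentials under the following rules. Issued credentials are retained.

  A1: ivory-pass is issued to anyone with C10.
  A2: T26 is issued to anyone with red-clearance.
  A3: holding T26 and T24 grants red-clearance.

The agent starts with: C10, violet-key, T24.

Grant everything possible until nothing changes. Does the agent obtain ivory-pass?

Holding C10 grants ivory-pass (A1).

Yes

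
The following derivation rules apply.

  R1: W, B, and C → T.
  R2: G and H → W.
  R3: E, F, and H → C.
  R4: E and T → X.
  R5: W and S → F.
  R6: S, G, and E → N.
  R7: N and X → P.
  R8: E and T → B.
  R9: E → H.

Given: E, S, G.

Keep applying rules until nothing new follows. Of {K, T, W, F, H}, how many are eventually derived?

3

From E, R9 gives H.
G and H hold, so W follows (R2).
From W and S, R5 gives F.
No rule produces K, and it is not given.
T would need W, B, and C (R1), but B is never established.
W: reached.
F: reached.
H: reached.
Reached: W, F, and H — 3 of the 5.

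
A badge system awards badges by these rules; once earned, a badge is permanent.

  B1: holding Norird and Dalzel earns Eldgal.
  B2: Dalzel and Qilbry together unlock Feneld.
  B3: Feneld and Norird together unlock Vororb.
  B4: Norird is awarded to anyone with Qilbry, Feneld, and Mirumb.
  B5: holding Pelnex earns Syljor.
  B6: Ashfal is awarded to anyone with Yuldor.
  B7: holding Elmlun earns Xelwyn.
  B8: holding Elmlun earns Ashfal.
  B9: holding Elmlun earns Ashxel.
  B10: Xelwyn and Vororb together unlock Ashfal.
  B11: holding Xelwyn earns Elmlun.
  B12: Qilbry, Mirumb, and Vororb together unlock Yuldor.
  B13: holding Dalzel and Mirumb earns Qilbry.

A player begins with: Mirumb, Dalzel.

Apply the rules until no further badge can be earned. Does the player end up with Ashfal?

Yes

With Dalzel and Mirumb, Qilbry is earned (B13).
With Dalzel and Qilbry, Feneld is earned (B2).
With Qilbry, Feneld, and Mirumb, Norird is earned (B4).
With Feneld and Norird, Vororb is earned (B3).
With Qilbry, Mirumb, and Vororb, Yuldor is earned (B12).
With Yuldor, Ashfal is earned (B6).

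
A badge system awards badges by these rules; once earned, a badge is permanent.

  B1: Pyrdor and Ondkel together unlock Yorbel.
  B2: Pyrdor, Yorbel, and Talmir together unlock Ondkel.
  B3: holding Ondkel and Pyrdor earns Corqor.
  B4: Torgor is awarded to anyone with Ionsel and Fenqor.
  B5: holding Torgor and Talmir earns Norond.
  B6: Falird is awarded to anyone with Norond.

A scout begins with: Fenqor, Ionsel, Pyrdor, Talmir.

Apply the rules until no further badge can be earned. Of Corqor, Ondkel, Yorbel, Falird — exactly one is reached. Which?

With Ionsel and Fenqor, Torgor is earned (B4).
With Torgor and Talmir, Norond is earned (B5).
With Norond, Falird is earned (B6).
Corqor would need Ondkel and Pyrdor (B3), but Ondkel is never earned. Ondkel would need Pyrdor, Yorbel, and Talmir (B2), but Yorbel is never earned. Yorbel would need Pyrdor and Ondkel (B1), but Ondkel is never earned.

Falird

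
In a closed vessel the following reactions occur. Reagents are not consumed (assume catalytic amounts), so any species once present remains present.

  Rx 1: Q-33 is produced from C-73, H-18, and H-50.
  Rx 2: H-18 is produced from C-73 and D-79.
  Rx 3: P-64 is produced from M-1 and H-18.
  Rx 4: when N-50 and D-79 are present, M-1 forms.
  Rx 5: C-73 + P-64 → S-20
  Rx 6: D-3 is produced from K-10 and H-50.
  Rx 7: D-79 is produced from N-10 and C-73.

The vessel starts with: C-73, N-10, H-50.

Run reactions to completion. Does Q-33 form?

Yes

N-10 and C-73 present → D-79 forms (Rx 7).
C-73 and D-79 present → H-18 forms (Rx 2).
C-73, H-18, and H-50 present → Q-33 forms (Rx 1).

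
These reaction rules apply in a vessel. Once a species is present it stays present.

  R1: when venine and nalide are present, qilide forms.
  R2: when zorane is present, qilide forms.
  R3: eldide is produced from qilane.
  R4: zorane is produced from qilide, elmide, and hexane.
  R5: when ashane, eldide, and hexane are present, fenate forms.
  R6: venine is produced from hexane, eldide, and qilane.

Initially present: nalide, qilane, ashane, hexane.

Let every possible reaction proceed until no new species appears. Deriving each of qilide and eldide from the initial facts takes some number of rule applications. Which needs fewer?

eldide

eldide: qilane present → eldide forms (R3). [1 rule application]
qilide: qilane present → eldide forms (R3). hexane, eldide, and qilane present → venine forms (R6). venine and nalide present → qilide forms (R1). [3 rule applications]
eldide needs fewer.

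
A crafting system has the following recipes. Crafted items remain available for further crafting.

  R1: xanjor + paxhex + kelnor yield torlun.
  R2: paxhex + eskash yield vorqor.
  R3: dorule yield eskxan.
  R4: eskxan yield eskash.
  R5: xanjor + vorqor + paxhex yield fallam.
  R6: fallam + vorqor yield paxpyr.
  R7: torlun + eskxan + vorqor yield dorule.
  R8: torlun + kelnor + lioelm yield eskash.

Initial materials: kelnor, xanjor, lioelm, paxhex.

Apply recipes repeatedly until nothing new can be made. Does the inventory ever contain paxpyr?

xanjor + paxhex + kelnor → torlun (R1).
Using R8, torlun, kelnor, and lioelm make eskash.
paxhex + eskash → vorqor (R2).
Using R5, xanjor, vorqor, and paxhex make fallam.
fallam + vorqor → paxpyr (R6).

Yes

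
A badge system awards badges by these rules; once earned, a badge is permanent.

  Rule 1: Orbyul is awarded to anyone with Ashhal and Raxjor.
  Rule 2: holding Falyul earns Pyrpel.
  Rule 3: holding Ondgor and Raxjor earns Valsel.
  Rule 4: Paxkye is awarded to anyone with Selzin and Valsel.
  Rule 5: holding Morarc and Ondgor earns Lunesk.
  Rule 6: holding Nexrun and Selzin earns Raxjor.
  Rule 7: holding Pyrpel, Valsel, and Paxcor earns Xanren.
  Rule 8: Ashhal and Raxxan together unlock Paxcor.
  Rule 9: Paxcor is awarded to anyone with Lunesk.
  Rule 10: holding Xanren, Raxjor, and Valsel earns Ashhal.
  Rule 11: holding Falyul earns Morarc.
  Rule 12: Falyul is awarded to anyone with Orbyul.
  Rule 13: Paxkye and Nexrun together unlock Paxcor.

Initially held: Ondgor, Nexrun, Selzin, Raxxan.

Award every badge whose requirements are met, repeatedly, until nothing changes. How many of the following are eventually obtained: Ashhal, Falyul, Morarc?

0

Ashhal would need Xanren, Raxjor, and Valsel (Rule 10), but Xanren is never earned.
Falyul would need Orbyul (Rule 12), but Orbyul is never earned.
Morarc would need Falyul (Rule 11), but Falyul is never earned.
None of the 3 are reached.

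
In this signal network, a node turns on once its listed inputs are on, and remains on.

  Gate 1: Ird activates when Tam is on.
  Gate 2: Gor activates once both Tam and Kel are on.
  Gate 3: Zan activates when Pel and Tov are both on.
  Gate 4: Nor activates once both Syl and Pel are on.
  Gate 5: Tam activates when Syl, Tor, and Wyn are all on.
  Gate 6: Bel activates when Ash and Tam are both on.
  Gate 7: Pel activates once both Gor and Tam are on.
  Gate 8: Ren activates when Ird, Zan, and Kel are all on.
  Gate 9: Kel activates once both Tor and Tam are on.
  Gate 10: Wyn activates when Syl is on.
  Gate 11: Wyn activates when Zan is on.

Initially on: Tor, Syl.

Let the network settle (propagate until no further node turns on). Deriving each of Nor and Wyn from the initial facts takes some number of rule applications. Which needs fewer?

Wyn: Syl is on, so Wyn activates (Gate 10). [1 rule application]
Nor: Syl is on, so Wyn activates (Gate 10). Syl, Tor, and Wyn are on, so Tam activates (Gate 5). Gate 9: Tor and Tam on → Kel on. Tam and Kel are on, so Gor activates (Gate 2). Gor and Tam are on, so Pel activates (Gate 7). Gate 4: Syl and Pel on → Nor on. [6 rule applications]
Wyn needs fewer.

Wyn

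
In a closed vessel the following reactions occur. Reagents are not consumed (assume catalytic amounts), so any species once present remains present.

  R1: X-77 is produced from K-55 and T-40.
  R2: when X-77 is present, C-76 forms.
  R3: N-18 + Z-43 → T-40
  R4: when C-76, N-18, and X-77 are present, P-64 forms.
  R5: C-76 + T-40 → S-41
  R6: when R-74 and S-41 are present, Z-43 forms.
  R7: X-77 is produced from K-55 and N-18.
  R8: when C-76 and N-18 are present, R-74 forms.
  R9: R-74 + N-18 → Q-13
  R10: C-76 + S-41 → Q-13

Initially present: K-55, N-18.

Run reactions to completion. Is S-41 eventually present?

S-41 would need C-76 and T-40 (R5), but T-40 never forms.

No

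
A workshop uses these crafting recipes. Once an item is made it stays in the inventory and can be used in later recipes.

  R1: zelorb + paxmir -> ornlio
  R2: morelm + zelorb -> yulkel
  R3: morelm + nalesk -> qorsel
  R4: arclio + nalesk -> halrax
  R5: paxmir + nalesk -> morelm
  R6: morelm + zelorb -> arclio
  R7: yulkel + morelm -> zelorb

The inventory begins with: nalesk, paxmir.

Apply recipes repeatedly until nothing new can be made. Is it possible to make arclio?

arclio would need morelm and zelorb (R6), but zelorb is never obtained.

No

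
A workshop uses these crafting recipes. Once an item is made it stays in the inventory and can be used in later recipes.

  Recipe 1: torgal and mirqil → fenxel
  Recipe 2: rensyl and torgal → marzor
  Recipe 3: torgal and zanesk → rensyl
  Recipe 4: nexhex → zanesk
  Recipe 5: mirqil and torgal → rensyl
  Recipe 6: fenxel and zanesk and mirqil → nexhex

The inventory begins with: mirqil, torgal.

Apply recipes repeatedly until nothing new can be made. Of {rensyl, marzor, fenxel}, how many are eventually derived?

Using Recipe 5, mirqil and torgal make rensyl.
Using Recipe 1, torgal and mirqil make fenxel.
rensyl and torgal → marzor (Recipe 2).
rensyl: reached.
marzor: reached.
fenxel: reached.
All 3 are reached.

3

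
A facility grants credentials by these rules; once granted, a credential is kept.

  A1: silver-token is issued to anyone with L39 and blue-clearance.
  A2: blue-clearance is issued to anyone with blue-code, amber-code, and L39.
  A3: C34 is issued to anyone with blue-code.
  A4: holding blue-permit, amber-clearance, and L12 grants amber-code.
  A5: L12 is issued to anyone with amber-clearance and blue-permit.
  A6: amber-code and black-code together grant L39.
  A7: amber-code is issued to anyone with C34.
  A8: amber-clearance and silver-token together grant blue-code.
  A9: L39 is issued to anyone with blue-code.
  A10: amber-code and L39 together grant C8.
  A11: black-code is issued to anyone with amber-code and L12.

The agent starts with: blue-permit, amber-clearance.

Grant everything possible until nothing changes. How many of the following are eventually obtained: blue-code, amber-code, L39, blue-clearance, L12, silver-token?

Holding amber-clearance and blue-permit grants L12 (A5).
Holding blue-permit, amber-clearance, and L12 grants amber-code (A4).
Holding amber-code and L12 grants black-code (A11).
Holding amber-code and black-code grants L39 (A6).
blue-code would need amber-clearance and silver-token (A8), but silver-token is never granted.
amber-code: reached.
L39: reached.
blue-clearance would need blue-code, amber-code, and L39 (A2), but blue-code is never granted.
L12: reached.
silver-token would need L39 and blue-clearance (A1), but blue-clearance is never granted.
Reached: amber-code, L39, and L12 — 3 of the 6.

3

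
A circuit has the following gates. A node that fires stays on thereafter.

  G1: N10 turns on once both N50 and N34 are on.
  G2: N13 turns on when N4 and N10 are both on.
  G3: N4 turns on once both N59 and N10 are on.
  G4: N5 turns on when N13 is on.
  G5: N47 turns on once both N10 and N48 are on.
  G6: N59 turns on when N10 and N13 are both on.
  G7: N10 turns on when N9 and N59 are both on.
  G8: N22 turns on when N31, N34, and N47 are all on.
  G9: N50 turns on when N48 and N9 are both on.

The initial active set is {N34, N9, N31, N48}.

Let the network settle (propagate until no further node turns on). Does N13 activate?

No

N13 would need N4 and N10 (G2), but N4 never turns on.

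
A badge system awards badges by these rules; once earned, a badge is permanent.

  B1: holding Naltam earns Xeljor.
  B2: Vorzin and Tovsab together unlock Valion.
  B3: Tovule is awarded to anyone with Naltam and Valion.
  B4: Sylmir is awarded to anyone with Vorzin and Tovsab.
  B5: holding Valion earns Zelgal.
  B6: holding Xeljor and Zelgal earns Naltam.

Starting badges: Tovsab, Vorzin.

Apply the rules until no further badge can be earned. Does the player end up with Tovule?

No

Tovule would need Naltam and Valion (B3), but Naltam is never earned.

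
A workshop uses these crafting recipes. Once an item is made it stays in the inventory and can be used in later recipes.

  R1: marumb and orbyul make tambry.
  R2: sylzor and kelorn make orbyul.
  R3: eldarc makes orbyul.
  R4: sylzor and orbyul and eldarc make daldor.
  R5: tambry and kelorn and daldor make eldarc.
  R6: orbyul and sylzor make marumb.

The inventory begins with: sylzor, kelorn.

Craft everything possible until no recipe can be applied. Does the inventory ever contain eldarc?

eldarc would need tambry, kelorn, and daldor (R5), but daldor is never obtained.

No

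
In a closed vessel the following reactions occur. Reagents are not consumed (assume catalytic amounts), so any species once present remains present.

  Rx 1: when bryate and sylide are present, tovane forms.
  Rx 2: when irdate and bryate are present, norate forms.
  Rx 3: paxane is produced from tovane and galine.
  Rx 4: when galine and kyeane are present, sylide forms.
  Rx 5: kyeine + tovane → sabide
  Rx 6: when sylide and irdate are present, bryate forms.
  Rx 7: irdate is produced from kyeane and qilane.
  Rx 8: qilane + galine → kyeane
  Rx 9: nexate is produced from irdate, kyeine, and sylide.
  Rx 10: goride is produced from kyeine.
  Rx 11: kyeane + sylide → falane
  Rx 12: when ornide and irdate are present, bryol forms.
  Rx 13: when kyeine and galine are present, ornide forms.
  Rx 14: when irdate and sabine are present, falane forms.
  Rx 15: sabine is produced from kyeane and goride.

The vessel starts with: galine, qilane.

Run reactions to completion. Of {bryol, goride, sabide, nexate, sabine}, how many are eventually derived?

bryol would need ornide and irdate (Rx 12), but ornide never forms.
goride would need kyeine (Rx 10), but kyeine never forms.
sabide would need kyeine and tovane (Rx 5), but kyeine never forms.
nexate would need irdate, kyeine, and sylide (Rx 9), but kyeine never forms.
sabine would need kyeane and goride (Rx 15), but goride never forms.
None of the 5 are reached.

0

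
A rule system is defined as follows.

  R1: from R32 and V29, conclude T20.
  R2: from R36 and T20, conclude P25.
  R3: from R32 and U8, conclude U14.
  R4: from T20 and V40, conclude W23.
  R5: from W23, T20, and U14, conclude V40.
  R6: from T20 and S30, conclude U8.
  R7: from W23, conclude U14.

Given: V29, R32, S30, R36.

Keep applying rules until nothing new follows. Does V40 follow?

No

V40 would need W23, T20, and U14 (R5), but W23 is never established.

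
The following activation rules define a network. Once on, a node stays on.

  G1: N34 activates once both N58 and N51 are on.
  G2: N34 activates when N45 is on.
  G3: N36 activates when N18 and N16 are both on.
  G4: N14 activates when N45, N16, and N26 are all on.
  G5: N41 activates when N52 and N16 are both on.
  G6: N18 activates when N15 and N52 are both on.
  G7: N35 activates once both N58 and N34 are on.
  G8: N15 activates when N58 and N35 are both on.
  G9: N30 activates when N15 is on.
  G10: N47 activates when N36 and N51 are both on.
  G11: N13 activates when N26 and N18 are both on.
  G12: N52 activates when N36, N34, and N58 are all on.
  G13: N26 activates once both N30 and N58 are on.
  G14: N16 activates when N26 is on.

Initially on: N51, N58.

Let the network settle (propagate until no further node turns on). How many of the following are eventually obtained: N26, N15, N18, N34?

3

G1: N58 and N51 on → N34 on.
N58 and N34 are on, so N35 activates (G7).
G8: N58 and N35 on → N15 on.
G9: N15 on → N30 on.
G13: N30 and N58 on → N26 on.
N26: reached.
N15: reached.
N18 would need N15 and N52 (G6), but N52 never turns on.
N34: reached.
Reached: N26, N15, and N34 — 3 of the 4.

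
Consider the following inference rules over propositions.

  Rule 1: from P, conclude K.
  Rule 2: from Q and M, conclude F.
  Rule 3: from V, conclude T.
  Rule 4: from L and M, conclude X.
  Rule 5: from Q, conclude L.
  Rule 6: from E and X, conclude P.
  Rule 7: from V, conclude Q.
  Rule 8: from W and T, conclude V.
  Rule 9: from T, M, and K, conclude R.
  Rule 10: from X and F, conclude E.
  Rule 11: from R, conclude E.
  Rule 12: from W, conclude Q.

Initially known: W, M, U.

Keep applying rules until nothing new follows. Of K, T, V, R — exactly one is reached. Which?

From W, Rule 12 gives Q.
Q holds, so L follows (Rule 5).
From Q and M, Rule 2 gives F.
L and M hold, so X follows (Rule 4).
X and F hold, so E follows (Rule 10).
E and X hold, so P follows (Rule 6).
P holds, so K follows (Rule 1).
R would need T, M, and K (Rule 9), but T is never established. T would need V (Rule 3), but V is never established. V would need W and T (Rule 8), but T is never established.

K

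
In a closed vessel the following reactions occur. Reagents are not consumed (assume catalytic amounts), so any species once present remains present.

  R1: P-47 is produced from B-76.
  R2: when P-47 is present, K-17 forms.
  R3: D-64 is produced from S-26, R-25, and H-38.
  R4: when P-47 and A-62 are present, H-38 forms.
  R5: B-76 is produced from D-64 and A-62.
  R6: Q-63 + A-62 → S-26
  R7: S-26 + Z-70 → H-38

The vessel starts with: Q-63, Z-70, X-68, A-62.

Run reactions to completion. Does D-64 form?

D-64 would need S-26, R-25, and H-38 (R3), but R-25 never forms.

No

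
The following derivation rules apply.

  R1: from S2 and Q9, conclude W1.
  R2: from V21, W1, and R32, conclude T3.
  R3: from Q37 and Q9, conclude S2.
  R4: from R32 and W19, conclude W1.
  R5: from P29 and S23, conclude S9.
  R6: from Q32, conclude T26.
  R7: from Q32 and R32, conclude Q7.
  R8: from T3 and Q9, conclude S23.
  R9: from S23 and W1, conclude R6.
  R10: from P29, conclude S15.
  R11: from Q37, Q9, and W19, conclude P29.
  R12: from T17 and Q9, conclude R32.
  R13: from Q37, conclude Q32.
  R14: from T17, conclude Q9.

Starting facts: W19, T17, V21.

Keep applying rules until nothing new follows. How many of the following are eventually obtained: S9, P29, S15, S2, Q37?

S9 would need P29 and S23 (R5), but P29 is never established.
P29 would need Q37, Q9, and W19 (R11), but Q37 is never established.
S15 would need P29 (R10), but P29 is never established.
S2 would need Q37 and Q9 (R3), but Q37 is never established.
No rule produces Q37, and it is not given.
None of the 5 are reached.

0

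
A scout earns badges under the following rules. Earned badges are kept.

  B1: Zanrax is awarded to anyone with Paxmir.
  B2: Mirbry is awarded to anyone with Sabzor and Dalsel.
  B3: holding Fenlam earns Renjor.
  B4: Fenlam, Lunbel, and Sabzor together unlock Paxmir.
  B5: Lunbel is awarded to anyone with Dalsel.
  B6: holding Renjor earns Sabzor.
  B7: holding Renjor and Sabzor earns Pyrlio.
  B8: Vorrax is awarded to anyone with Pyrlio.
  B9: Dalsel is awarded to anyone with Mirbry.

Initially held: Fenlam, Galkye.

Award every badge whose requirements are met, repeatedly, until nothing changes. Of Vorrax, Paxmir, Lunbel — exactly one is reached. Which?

With Fenlam, Renjor is earned (B3).
With Renjor, Sabzor is earned (B6).
With Renjor and Sabzor, Pyrlio is earned (B7).
With Pyrlio, Vorrax is earned (B8).
Lunbel would need Dalsel (B5), but Dalsel is never earned. Paxmir would need Fenlam, Lunbel, and Sabzor (B4), but Lunbel is never earned.

Vorrax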